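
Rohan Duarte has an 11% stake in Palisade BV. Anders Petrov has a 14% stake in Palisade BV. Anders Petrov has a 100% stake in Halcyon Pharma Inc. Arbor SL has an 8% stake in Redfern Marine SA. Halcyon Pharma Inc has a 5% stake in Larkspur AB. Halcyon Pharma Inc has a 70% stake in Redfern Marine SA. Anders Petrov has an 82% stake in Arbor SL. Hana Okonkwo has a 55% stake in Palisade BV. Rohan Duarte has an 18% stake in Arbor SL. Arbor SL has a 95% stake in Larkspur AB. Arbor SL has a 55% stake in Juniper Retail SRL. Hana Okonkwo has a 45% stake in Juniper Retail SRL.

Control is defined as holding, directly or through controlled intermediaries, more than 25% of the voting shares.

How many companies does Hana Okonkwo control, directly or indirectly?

2

Hana holds 55% of Palisade, so Hana controls Palisade.
Hana holds 45% of Juniper, so Hana controls Juniper.
No other company's threshold is met.
Hana controls 2 companies.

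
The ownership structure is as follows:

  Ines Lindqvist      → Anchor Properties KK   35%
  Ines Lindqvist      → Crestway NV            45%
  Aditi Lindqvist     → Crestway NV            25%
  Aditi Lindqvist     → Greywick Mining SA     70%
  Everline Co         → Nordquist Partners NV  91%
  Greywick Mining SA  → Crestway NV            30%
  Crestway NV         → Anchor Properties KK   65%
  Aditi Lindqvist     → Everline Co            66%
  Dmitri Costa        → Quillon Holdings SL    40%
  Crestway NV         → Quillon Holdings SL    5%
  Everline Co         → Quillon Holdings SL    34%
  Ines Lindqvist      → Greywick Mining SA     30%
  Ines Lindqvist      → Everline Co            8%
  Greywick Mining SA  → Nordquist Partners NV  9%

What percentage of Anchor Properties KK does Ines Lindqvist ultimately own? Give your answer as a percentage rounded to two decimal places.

Ines reaches Anchor along 3 paths.
Via Crestway: 45% × 65% = 29.25%.
Via Greywick → Crestway: 30% × 30% × 65% = 5.85%.
Direct stake: 35% = 35%.
Total: 29.25% + 5.85% + 35% = 70.1%.
Rounded: 70.10%.

70.10%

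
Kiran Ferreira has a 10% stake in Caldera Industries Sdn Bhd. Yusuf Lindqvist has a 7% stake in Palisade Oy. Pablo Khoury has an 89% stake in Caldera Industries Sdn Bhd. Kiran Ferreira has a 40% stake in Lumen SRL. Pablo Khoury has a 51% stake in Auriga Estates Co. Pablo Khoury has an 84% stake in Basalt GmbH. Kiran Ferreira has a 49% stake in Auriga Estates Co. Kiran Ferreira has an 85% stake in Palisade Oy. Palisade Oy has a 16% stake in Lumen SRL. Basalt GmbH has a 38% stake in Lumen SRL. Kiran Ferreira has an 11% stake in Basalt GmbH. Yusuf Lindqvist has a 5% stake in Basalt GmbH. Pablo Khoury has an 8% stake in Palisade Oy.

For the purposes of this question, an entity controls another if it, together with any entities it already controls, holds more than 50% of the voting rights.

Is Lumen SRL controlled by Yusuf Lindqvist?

No

Yusuf's largest direct stake is 7% in Palisade, which does not meet the threshold, so Yusuf controls no company.
Neither Yusuf nor any entity Yusuf controls holds any voting interest in Lumen.
So Yusuf does not control Lumen.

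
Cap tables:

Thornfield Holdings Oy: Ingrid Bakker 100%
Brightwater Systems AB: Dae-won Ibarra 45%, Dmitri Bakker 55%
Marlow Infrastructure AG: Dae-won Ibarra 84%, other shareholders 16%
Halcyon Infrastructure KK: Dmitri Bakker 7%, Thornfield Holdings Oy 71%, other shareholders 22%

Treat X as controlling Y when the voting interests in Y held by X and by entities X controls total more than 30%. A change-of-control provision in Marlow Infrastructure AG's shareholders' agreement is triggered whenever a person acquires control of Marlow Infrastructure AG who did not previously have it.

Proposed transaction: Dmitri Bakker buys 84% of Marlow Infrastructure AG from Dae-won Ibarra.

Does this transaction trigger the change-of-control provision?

The purchase adds only to Dmitri's holdings (Dae-won's stake shrinks), so Dmitri is the only person who could newly come to control Marlow.
Dmitri holds 55% of Brightwater, so Dmitri controls Brightwater.
Neither Dmitri nor any entity Dmitri controls holds any voting interest in Marlow.
So before the transaction, Dmitri does not control Marlow.
After the purchase, Dmitri holds 84% of Marlow directly, and Dae-won's stake falls to 0%.
Dmitri holds 84% of Marlow, so Dmitri controls Marlow.
Dmitri did not control Marlow before and does after, so the clause is triggered.

Yes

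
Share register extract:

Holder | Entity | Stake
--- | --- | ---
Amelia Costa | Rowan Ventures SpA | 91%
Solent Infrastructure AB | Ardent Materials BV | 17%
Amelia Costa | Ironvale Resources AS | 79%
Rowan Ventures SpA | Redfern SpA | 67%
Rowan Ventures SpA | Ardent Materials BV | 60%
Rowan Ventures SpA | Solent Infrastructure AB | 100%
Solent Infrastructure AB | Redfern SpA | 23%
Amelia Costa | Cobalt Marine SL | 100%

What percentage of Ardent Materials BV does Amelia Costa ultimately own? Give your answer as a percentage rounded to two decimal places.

Amelia reaches Ardent along 2 paths.
Via Rowan → Solent: 91% × 100% × 17% = 15.47%.
Via Rowan: 91% × 60% = 54.6%.
Total: 15.47% + 54.6% = 70.07%.

70.07%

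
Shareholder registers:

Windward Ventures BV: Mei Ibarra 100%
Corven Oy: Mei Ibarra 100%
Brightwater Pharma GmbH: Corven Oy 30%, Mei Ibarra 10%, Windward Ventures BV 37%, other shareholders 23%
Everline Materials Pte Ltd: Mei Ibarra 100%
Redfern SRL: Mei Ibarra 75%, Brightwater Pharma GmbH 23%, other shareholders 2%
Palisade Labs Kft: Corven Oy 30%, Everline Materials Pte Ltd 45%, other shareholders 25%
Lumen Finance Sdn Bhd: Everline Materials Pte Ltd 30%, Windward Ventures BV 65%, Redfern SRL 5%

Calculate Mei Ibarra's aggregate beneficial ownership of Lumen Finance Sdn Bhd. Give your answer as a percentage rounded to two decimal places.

99.64%

Mei reaches Lumen along 6 paths.
Via Everline: 100% × 30% = 30%.
Via Windward: 100% × 65% = 65%.
Via Redfern: 75% × 5% = 3.75%.
Via Corven → Brightwater → Redfern: 100% × 30% × 23% × 5% = 0.345%.
Via Brightwater → Redfern: 10% × 23% × 5% = 0.115%.
Via Windward → Brightwater → Redfern: 100% × 37% × 23% × 5% = 0.4255%.
Total: 30% + 65% + 3.75% + 0.345% + 0.115% + 0.4255% = 99.6355%.
Rounded: 99.64%.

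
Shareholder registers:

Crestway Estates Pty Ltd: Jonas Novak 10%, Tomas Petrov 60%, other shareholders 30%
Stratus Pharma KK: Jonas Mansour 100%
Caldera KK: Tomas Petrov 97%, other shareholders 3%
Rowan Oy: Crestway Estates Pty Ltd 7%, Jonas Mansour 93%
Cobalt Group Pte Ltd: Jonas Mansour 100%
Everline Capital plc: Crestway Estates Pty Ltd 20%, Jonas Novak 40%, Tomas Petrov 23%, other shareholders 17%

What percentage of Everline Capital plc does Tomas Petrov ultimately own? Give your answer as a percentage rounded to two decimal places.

Tomas reaches Everline along 2 paths.
Via Crestway: 60% × 20% = 12%.
Direct stake: 23% = 23%.
Total: 12% + 23% = 35%.
Rounded: 35.00%.

35.00%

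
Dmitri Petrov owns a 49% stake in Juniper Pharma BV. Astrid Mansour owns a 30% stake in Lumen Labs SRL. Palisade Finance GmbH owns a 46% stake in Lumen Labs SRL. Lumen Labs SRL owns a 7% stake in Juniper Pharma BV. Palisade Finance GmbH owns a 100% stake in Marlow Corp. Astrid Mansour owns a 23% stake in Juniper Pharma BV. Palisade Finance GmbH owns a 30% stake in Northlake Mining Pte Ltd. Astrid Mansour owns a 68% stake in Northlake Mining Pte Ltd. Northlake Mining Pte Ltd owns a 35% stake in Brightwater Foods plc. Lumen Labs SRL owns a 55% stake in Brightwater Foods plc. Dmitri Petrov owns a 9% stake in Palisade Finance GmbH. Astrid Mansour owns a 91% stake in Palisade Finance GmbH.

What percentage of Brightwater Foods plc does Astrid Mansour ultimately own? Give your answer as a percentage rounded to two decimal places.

Astrid reaches Brightwater along 4 paths.
Via Northlake: 68% × 35% = 23.8%.
Via Palisade → Northlake: 91% × 30% × 35% = 9.555%.
Via Lumen: 30% × 55% = 16.5%.
Via Palisade → Lumen: 91% × 46% × 55% = 23.023%.
Total: 23.8% + 9.555% + 16.5% + 23.023% = 72.878%.
Rounded: 72.88%.

72.88%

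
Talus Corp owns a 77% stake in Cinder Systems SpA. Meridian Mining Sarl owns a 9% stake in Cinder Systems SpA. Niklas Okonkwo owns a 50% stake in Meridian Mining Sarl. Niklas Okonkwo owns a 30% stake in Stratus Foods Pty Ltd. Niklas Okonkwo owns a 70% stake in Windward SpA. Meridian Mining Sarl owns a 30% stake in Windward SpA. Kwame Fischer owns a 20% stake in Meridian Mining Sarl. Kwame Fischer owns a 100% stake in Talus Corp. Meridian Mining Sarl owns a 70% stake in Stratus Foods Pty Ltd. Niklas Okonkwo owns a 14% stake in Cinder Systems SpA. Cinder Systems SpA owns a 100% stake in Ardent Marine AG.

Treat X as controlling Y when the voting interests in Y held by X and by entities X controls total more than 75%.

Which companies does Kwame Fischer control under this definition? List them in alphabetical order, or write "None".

Kwame holds 100% of Talus, so Kwame controls Talus.
Talus holds 77% of Cinder, so Kwame controls Cinder.
Cinder holds 100% of Ardent, so Kwame controls Ardent.
No other company's threshold is met.

Ardent Marine AG, Cinder Systems SpA, Talus Corp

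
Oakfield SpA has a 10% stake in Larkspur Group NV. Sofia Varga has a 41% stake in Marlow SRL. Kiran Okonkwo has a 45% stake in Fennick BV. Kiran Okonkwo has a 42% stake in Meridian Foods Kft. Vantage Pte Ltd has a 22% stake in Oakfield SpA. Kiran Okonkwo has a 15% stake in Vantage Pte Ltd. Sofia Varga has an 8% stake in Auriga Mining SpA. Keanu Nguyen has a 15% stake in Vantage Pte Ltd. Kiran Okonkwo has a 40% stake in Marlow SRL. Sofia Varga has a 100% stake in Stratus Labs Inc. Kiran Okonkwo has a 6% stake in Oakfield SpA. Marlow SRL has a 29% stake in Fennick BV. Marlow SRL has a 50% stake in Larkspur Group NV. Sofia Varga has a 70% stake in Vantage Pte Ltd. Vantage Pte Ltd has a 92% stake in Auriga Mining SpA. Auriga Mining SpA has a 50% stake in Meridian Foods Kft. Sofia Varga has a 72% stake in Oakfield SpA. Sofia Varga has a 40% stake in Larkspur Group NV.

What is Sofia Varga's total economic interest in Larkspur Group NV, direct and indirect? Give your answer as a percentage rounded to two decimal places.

Sofia reaches Larkspur along 4 paths.
Via Vantage → Oakfield: 70% × 22% × 10% = 1.54%.
Via Oakfield: 72% × 10% = 7.2%.
Via Marlow: 41% × 50% = 20.5%.
Direct stake: 40% = 40%.
Total: 1.54% + 7.2% + 20.5% + 40% = 69.24%.

69.24%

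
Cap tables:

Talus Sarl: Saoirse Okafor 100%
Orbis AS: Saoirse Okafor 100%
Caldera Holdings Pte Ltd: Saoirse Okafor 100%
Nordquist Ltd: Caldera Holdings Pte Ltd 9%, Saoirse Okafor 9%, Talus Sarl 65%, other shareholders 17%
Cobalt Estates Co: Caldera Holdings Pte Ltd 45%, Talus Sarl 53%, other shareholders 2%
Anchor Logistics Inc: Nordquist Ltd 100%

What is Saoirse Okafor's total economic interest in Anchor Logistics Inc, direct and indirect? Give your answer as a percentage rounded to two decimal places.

83.00%

Saoirse reaches Anchor along 3 paths.
Via Caldera → Nordquist: 100% × 9% × 100% = 9%.
Via Nordquist: 9% × 100% = 9%.
Via Talus → Nordquist: 100% × 65% × 100% = 65%.
Total: 9% + 9% + 65% = 83%.
Rounded: 83.00%.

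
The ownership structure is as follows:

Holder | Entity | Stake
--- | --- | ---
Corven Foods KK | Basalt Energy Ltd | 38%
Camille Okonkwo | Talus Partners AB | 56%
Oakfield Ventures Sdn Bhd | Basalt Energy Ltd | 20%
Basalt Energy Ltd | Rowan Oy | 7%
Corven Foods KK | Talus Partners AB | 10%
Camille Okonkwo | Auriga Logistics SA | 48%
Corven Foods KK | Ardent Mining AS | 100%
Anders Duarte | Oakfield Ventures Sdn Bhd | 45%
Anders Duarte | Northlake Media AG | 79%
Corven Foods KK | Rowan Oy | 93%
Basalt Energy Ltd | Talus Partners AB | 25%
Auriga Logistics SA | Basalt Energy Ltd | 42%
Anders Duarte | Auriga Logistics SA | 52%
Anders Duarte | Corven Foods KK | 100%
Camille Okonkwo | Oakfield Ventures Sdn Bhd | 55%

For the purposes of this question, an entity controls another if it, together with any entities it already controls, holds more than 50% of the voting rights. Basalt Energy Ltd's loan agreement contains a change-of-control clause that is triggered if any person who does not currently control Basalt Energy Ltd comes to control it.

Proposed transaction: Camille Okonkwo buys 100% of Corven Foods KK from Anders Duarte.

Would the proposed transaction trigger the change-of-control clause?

Yes

The purchase adds only to Camille's holdings (Anders's stake shrinks), so Camille is the only person who could newly come to control Basalt.
Camille holds 55% of Oakfield, so Camille controls Oakfield.
Camille holds 56% of Talus, so Camille controls Talus.
In Basalt, Camille's side holds only 20%, not > 50%.
So before the transaction, Camille does not control Basalt.
After the purchase, Camille holds 100% of Corven directly, and Anders's stake falls to 0%.
Camille holds 100% of Corven, so Camille controls Corven.
Corven and Oakfield together hold 38% + 20% = 58% of Basalt, so Camille controls Basalt.
Camille did not control Basalt before and does after, so the clause is triggered.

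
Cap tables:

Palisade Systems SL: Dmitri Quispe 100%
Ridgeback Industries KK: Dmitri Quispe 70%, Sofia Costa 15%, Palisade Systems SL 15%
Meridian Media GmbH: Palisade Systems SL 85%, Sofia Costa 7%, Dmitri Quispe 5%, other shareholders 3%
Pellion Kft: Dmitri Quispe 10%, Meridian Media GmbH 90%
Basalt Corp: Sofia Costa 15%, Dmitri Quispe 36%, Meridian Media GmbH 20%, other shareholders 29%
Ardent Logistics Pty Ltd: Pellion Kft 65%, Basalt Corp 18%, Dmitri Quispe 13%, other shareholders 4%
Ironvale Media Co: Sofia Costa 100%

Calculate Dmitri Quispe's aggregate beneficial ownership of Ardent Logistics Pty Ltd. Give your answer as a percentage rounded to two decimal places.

Dmitri reaches Ardent along 7 paths.
Via Pellion: 10% × 65% = 6.5%.
Via Palisade → Meridian → Pellion: 100% × 85% × 90% × 65% = 49.725%.
Via Meridian → Pellion: 5% × 90% × 65% = 2.925%.
Via Basalt: 36% × 18% = 6.48%.
Via Palisade → Meridian → Basalt: 100% × 85% × 20% × 18% = 3.06%.
Via Meridian → Basalt: 5% × 20% × 18% = 0.18%.
Direct stake: 13% = 13%.
Total: 6.5% + 49.725% + 2.925% + 6.48% + 3.06% + 0.18% + 13% = 81.87%.

81.87%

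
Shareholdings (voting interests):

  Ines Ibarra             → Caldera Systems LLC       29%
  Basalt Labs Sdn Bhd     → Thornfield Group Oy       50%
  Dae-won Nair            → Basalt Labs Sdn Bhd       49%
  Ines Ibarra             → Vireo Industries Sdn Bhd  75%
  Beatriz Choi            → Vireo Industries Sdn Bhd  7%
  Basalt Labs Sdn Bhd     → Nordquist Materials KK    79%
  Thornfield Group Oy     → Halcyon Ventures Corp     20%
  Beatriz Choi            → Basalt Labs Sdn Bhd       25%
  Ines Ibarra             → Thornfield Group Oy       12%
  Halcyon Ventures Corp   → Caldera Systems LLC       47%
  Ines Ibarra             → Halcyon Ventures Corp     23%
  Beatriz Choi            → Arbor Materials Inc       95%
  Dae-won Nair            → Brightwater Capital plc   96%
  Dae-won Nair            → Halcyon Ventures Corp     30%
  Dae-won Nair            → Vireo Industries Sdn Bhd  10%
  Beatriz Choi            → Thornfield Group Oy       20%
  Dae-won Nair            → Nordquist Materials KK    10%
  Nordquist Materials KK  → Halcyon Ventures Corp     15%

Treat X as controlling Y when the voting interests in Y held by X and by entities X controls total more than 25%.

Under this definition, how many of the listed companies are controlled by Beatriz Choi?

1

Beatriz holds 95% of Arbor, so Beatriz controls Arbor.
No other company's threshold is met.
Beatriz controls 1 company.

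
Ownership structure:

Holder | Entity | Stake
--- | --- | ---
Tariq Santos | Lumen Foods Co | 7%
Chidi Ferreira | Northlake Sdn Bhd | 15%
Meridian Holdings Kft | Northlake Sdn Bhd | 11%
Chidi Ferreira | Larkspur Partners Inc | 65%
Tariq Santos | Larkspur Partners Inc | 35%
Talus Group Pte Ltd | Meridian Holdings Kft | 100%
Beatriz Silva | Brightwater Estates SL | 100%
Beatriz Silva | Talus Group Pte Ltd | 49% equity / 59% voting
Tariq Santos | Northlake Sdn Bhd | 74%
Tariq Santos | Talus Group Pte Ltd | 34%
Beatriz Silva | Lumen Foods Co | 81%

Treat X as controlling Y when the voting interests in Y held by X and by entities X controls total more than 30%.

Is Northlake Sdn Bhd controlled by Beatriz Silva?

Beatriz holds 59% of Talus, so Beatriz controls Talus.
Talus holds 100% of Meridian, so Beatriz controls Meridian.
Beatriz holds 81% of Lumen, so Beatriz controls Lumen.
Beatriz holds 100% of Brightwater, so Beatriz controls Brightwater.
In Northlake, Beatriz's side holds only 11%, not > 30%.
So Beatriz does not control Northlake.

No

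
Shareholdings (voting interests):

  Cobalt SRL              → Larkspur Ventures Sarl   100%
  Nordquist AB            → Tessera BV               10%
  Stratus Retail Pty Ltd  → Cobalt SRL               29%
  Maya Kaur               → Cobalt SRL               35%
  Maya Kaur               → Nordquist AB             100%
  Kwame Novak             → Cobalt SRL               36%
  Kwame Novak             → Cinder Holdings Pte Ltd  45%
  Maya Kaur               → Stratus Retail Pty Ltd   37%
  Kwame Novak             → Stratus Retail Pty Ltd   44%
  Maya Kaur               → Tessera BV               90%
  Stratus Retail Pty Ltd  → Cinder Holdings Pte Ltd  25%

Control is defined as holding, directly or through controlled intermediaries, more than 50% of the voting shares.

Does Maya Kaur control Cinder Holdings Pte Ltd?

Maya holds 100% of Nordquist, so Maya controls Nordquist.
Nordquist and Maya together hold 10% + 90% = 100% of Tessera, so Maya controls Tessera.
Neither Maya nor any entity Maya controls holds any voting interest in Cinder.
So Maya does not control Cinder.

No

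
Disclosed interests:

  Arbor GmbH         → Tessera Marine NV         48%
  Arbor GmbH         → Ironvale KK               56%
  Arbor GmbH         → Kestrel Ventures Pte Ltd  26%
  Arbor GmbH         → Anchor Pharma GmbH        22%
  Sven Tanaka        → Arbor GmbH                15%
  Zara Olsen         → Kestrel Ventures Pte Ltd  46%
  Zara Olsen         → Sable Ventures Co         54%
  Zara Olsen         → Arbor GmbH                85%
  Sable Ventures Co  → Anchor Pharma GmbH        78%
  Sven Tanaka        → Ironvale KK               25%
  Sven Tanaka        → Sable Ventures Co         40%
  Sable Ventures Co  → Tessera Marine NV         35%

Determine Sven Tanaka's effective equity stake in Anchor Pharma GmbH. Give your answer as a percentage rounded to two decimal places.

34.50%

Sven reaches Anchor along 2 paths.
Via Sable: 40% × 78% = 31.2%.
Via Arbor: 15% × 22% = 3.3%.
Total: 31.2% + 3.3% = 34.5%.
Rounded: 34.50%.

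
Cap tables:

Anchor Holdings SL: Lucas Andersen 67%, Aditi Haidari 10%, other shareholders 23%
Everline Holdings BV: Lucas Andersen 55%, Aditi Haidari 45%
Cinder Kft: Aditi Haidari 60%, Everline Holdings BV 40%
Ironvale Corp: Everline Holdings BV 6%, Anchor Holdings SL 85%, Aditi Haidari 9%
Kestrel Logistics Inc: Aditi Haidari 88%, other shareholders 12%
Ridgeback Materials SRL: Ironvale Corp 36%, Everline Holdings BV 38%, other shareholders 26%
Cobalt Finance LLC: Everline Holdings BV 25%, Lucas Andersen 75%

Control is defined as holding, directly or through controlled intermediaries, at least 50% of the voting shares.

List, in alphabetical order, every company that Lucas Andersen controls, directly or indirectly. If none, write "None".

Anchor Holdings SL, Cobalt Finance LLC, Everline Holdings BV, Ironvale Corp, Ridgeback Materials SRL

Lucas holds 67% of Anchor, so Lucas controls Anchor.
Lucas holds 55% of Everline, so Lucas controls Everline.
Everline and Anchor together hold 6% + 85% = 91% of Ironvale, so Lucas controls Ironvale.
Ironvale and Everline together hold 36% + 38% = 74% of Ridgeback, so Lucas controls Ridgeback.
Everline and Lucas together hold 25% + 75% = 100% of Cobalt, so Lucas controls Cobalt.
No other company's threshold is met.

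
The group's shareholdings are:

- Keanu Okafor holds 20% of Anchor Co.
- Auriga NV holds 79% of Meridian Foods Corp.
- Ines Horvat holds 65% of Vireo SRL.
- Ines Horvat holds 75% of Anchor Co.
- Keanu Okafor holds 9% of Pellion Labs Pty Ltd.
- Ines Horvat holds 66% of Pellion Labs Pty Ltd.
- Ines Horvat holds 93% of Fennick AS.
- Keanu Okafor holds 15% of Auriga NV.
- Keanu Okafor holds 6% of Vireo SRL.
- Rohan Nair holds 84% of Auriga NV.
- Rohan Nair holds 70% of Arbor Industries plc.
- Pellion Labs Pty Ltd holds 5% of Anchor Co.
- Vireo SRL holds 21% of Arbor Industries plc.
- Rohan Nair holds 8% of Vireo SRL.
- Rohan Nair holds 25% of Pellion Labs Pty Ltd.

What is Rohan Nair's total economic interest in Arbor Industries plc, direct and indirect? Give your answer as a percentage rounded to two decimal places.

Rohan reaches Arbor along 2 paths.
Via Vireo: 8% × 21% = 1.68%.
Direct stake: 70% = 70%.
Total: 1.68% + 70% = 71.68%.

71.68%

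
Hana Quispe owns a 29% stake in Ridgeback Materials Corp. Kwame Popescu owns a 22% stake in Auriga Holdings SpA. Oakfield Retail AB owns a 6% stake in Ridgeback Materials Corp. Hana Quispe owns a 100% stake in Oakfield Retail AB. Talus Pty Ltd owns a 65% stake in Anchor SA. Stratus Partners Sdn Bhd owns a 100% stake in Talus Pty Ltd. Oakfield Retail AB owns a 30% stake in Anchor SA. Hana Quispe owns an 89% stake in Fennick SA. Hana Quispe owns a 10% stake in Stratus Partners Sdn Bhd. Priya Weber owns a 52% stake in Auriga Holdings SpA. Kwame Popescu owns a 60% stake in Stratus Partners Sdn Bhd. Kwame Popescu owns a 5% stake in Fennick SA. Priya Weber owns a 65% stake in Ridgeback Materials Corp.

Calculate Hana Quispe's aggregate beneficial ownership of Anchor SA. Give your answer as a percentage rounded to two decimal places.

Hana reaches Anchor along 2 paths.
Via Stratus → Talus: 10% × 100% × 65% = 6.5%.
Via Oakfield: 100% × 30% = 30%.
Total: 6.5% + 30% = 36.5%.
Rounded: 36.50%.

36.50%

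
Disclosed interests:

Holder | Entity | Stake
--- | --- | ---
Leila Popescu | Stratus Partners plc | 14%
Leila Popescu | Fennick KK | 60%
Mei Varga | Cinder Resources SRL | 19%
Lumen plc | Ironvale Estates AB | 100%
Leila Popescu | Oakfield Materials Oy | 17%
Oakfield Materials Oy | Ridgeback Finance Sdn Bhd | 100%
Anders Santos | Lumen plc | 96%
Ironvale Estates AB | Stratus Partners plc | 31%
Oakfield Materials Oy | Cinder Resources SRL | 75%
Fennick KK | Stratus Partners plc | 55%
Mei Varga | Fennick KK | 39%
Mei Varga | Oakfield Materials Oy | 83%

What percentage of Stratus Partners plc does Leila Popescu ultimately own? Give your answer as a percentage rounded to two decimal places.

47.00%

Leila reaches Stratus along 2 paths.
Direct stake: 14% = 14%.
Via Fennick: 60% × 55% = 33%.
Total: 14% + 33% = 47%.
Rounded: 47.00%.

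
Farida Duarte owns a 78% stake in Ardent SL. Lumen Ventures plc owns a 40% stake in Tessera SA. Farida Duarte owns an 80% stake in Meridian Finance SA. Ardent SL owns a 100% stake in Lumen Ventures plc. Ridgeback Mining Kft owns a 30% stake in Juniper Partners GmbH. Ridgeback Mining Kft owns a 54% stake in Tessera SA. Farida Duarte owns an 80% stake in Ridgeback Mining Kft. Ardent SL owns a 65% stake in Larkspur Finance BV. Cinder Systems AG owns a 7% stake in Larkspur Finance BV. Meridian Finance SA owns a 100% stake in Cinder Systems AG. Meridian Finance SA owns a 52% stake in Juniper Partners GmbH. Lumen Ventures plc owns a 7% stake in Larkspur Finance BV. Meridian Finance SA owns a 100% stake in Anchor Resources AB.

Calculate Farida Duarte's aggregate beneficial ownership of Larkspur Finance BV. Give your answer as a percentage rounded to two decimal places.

Farida reaches Larkspur along 3 paths.
Via Meridian → Cinder: 80% × 100% × 7% = 5.6%.
Via Ardent → Lumen: 78% × 100% × 7% = 5.46%.
Via Ardent: 78% × 65% = 50.7%.
Total: 5.6% + 5.46% + 50.7% = 61.76%.

61.76%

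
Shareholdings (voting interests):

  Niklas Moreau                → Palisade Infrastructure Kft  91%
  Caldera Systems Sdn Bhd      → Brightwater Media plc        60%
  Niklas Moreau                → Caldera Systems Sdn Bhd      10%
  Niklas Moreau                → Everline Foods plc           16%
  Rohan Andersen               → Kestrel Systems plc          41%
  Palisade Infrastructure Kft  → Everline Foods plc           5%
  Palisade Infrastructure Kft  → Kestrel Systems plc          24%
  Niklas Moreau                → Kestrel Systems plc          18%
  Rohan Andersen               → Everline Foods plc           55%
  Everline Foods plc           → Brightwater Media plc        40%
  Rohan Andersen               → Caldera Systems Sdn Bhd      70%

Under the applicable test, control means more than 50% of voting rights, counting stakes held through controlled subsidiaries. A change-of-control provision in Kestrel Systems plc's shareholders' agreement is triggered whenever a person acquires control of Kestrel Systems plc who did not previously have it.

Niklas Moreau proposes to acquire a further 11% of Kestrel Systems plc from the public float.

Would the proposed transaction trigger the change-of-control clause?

Yes

The purchase changes only Niklas's holdings, so Niklas is the only person who could newly come to control Kestrel.
Niklas holds 91% of Palisade, so Niklas controls Palisade.
In Kestrel, Niklas's side holds only 24% + 18% = 42%, not > 50%.
So before the transaction, Niklas does not control Kestrel.
After the purchase, Niklas's direct stake in Kestrel rises to 18% + 11% = 29%.
Palisade and Niklas together hold 24% + 29% = 53% of Kestrel, so Niklas controls Kestrel.
Niklas did not control Kestrel before and does after, so the clause is triggered.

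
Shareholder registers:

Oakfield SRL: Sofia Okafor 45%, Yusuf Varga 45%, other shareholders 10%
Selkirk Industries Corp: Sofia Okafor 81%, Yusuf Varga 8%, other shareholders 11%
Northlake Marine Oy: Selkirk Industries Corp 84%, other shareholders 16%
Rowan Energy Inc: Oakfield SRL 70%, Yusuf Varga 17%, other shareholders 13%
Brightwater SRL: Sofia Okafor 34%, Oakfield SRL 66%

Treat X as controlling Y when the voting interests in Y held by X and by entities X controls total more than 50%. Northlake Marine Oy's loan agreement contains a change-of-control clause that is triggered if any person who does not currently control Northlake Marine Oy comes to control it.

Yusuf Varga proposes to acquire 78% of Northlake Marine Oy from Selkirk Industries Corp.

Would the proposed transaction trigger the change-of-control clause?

The purchase adds only to Yusuf's holdings (Selkirk's stake shrinks), so Yusuf is the only person who could newly come to control Northlake.
Yusuf's largest direct stake is 45% in Oakfield, which does not meet the threshold, so Yusuf controls no company.
Neither Yusuf nor any entity Yusuf controls holds any voting interest in Northlake.
So before the transaction, Yusuf does not control Northlake.
After the purchase, Yusuf holds 78% of Northlake directly, and Selkirk's stake falls to 6%.
Yusuf holds 78% of Northlake, so Yusuf controls Northlake.
Yusuf did not control Northlake before and does after, so the clause is triggered.

Yes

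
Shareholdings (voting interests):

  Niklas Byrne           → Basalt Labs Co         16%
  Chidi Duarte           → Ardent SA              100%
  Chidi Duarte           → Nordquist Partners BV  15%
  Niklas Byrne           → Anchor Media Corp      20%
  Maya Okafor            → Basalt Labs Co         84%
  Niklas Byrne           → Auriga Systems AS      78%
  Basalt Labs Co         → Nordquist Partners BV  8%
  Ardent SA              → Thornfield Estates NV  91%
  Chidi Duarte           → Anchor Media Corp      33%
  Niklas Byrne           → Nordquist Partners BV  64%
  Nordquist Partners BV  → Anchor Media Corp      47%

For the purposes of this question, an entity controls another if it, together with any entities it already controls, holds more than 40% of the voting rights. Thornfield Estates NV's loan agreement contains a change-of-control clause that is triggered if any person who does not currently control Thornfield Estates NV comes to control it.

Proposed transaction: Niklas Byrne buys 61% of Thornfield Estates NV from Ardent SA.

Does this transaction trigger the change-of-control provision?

Yes

The purchase adds only to Niklas's holdings (Ardent's stake shrinks), so Niklas is the only person who could newly come to control Thornfield.
Niklas holds 78% of Auriga, so Niklas controls Auriga.
Niklas holds 64% of Nordquist, so Niklas controls Nordquist.
Nordquist and Niklas together hold 47% + 20% = 67% of Anchor, so Niklas controls Anchor.
Neither Niklas nor any entity Niklas controls holds any voting interest in Thornfield.
So before the transaction, Niklas does not control Thornfield.
After the purchase, Niklas holds 61% of Thornfield directly, and Ardent's stake falls to 30%.
Niklas holds 61% of Thornfield, so Niklas controls Thornfield.
Niklas did not control Thornfield before and does after, so the clause is triggered.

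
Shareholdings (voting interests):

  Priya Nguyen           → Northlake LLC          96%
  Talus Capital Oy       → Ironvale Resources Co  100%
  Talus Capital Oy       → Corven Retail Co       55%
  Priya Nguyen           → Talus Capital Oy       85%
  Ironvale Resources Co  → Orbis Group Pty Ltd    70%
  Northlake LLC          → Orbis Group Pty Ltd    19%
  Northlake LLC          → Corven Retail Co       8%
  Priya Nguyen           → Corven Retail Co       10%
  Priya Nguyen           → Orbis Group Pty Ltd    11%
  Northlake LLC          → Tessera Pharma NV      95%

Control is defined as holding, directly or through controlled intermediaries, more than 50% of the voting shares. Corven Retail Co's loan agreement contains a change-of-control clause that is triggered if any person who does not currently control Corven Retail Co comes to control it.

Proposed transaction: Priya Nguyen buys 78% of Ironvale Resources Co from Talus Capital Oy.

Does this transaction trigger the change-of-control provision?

No

The purchase adds only to Priya's holdings (Talus's stake shrinks), so Priya is the only person who could newly come to control Corven.
Priya holds 85% of Talus, so Priya controls Talus.
Priya holds 96% of Northlake, so Priya controls Northlake.
Northlake and Priya and Talus together hold 8% + 10% + 55% = 73% of Corven, so Priya controls Corven.
So Priya already controls Corven before the transaction.
After the purchase, Priya holds 78% of Ironvale directly, and Talus's stake falls to 22%.
Priya controlled Corven already, so this is not a new person acquiring control; every other person's position is unchanged or reduced.
No new person acquires control, so the clause is not triggered.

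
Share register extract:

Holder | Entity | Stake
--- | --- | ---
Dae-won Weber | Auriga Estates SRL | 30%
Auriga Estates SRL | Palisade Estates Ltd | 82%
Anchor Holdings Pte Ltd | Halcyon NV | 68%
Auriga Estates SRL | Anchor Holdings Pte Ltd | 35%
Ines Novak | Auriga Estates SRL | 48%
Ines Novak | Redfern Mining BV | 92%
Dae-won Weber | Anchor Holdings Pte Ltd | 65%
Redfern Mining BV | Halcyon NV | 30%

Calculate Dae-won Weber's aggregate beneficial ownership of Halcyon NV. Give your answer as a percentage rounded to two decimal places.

Dae-won reaches Halcyon along 2 paths.
Via Auriga → Anchor: 30% × 35% × 68% = 7.14%.
Via Anchor: 65% × 68% = 44.2%.
Total: 7.14% + 44.2% = 51.34%.

51.34%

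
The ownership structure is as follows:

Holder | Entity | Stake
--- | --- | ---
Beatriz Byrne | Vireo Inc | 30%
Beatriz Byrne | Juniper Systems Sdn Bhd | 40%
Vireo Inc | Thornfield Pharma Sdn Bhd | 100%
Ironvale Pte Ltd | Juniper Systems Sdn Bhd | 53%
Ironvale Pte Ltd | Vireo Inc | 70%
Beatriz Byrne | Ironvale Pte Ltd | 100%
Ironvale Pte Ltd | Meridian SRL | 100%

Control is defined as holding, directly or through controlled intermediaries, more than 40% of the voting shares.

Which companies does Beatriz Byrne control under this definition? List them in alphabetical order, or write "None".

Beatriz holds 100% of Ironvale, so Beatriz controls Ironvale.
Ironvale and Beatriz together hold 70% + 30% = 100% of Vireo, so Beatriz controls Vireo.
Beatriz and Ironvale together hold 40% + 53% = 93% of Juniper, so Beatriz controls Juniper.
Vireo holds 100% of Thornfield, so Beatriz controls Thornfield.
Ironvale holds 100% of Meridian, so Beatriz controls Meridian.

Ironvale Pte Ltd, Juniper Systems Sdn Bhd, Meridian SRL, Thornfield Pharma Sdn Bhd, Vireo Inc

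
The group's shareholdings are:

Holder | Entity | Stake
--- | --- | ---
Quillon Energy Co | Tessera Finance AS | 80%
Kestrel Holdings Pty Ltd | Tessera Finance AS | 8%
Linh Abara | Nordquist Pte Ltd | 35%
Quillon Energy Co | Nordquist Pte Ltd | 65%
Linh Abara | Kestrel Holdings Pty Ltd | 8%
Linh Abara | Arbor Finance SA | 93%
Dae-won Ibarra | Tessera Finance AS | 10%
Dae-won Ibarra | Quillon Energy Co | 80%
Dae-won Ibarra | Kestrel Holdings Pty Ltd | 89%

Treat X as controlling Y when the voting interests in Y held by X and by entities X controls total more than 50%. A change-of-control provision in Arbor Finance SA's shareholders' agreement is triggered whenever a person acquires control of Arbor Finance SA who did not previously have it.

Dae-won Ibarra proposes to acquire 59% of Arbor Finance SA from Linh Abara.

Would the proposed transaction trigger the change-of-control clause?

Yes

The purchase adds only to Dae-won's holdings (Linh's stake shrinks), so Dae-won is the only person who could newly come to control Arbor.
Dae-won holds 80% of Quillon, so Dae-won controls Quillon.
Dae-won holds 89% of Kestrel, so Dae-won controls Kestrel.
Quillon holds 65% of Nordquist, so Dae-won controls Nordquist.
Kestrel and Quillon and Dae-won together hold 8% + 80% + 10% = 98% of Tessera, so Dae-won controls Tessera.
Neither Dae-won nor any entity Dae-won controls holds any voting interest in Arbor.
So before the transaction, Dae-won does not control Arbor.
After the purchase, Dae-won holds 59% of Arbor directly, and Linh's stake falls to 34%.
Dae-won holds 59% of Arbor, so Dae-won controls Arbor.
Dae-won did not control Arbor before and does after, so the clause is triggered.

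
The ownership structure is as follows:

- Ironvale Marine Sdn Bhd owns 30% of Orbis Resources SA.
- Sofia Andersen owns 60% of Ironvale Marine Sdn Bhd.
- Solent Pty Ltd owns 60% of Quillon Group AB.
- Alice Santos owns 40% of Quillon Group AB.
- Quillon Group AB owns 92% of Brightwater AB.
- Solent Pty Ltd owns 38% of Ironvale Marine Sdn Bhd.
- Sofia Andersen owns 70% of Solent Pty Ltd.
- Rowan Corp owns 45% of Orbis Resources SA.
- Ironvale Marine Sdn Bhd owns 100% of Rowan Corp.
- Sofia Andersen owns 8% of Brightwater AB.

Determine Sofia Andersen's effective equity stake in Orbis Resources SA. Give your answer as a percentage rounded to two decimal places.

Sofia reaches Orbis along 4 paths.
Via Solent → Ironvale → Rowan: 70% × 38% × 100% × 45% = 11.97%.
Via Ironvale → Rowan: 60% × 100% × 45% = 27%.
Via Solent → Ironvale: 70% × 38% × 30% = 7.98%.
Via Ironvale: 60% × 30% = 18%.
Total: 11.97% + 27% + 7.98% + 18% = 64.95%.

64.95%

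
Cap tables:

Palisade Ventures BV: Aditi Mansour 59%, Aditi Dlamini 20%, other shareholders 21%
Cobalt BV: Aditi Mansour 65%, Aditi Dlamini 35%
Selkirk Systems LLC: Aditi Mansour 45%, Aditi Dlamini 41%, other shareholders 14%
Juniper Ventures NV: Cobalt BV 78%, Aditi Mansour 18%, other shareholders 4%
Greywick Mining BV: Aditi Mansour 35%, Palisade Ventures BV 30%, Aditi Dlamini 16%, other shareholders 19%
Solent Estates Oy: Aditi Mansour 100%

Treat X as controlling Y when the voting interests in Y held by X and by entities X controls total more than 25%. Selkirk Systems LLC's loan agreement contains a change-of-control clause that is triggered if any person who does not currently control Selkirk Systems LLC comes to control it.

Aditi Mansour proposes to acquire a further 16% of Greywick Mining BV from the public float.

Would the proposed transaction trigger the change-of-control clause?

No

The purchase changes only Aditi Mansour's holdings, so Aditi Mansour is the only person who could newly come to control Selkirk.
Aditi Mansour holds 45% of Selkirk, so Aditi Mansour controls Selkirk.
So Aditi Mansour already controls Selkirk before the transaction.
After the purchase, Aditi Mansour's direct stake in Greywick rises to 35% + 16% = 51%.
Aditi Mansour controlled Selkirk already, so this is not a new person acquiring control; every other person's position is unchanged or reduced.
No new person acquires control, so the clause is not triggered.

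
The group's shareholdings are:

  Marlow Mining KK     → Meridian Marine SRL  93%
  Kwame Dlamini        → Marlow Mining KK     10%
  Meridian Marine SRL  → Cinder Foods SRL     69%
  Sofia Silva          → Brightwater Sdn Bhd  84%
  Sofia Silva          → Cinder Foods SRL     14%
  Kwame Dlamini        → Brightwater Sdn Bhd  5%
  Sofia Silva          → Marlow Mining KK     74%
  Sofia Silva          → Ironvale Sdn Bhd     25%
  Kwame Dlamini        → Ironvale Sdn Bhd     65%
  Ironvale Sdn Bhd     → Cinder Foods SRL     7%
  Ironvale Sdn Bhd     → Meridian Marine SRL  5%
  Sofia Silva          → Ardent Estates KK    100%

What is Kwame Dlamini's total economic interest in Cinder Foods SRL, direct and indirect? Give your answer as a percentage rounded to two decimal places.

13.21%

Kwame reaches Cinder along 3 paths.
Via Ironvale: 65% × 7% = 4.55%.
Via Marlow → Meridian: 10% × 93% × 69% = 6.417%.
Via Ironvale → Meridian: 65% × 5% × 69% = 2.2425%.
Total: 4.55% + 6.417% + 2.2425% = 13.2095%.
Rounded: 13.21%.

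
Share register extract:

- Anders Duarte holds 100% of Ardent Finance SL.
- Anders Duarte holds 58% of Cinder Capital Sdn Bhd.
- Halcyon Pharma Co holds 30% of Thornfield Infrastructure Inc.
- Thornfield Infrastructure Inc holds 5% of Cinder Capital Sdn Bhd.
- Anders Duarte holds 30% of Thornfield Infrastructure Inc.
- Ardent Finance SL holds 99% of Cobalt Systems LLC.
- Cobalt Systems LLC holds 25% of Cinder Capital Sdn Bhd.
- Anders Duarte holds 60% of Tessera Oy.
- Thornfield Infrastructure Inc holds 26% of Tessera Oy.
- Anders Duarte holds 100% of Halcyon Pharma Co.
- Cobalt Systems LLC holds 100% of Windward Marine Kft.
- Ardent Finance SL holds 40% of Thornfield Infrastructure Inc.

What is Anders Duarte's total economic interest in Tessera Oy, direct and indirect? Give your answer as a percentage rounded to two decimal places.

Anders reaches Tessera along 4 paths.
Direct stake: 60% = 60%.
Via Halcyon → Thornfield: 100% × 30% × 26% = 7.8%.
Via Thornfield: 30% × 26% = 7.8%.
Via Ardent → Thornfield: 100% × 40% × 26% = 10.4%.
Total: 60% + 7.8% + 7.8% + 10.4% = 86%.
Rounded: 86.00%.

86.00%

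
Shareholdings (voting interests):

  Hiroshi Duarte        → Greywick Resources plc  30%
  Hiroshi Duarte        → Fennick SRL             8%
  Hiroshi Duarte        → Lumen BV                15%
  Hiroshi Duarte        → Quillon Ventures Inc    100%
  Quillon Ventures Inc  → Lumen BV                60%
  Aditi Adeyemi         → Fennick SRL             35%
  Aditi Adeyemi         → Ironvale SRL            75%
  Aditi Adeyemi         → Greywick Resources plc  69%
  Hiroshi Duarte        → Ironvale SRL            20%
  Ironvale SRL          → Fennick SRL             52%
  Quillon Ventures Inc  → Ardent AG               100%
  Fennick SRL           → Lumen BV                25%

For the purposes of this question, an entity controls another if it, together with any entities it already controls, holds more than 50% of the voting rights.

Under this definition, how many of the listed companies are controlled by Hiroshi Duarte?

3

Hiroshi holds 100% of Quillon, so Hiroshi controls Quillon.
Quillon and Hiroshi together hold 60% + 15% = 75% of Lumen, so Hiroshi controls Lumen.
Quillon holds 100% of Ardent, so Hiroshi controls Ardent.
No other company's threshold is met.
Hiroshi controls 3 companies.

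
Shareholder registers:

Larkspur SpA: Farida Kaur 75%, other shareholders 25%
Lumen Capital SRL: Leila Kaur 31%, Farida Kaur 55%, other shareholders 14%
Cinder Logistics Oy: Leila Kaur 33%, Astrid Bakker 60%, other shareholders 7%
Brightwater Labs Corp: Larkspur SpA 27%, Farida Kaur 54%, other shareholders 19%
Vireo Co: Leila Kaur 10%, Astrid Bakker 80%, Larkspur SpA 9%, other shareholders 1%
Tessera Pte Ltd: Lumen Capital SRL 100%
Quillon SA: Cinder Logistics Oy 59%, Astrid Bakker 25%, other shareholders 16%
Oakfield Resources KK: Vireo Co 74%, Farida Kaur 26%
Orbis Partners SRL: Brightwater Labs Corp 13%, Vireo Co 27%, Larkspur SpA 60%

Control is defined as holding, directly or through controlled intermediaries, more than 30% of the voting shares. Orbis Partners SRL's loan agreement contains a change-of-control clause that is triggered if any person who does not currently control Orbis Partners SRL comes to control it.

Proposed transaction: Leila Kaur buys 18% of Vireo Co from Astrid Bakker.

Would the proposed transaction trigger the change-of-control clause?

The purchase adds only to Leila's holdings (Astrid's stake shrinks), so Leila is the only person who could newly come to control Orbis.
Leila holds 31% of Lumen, so Leila controls Lumen.
Leila holds 33% of Cinder, so Leila controls Cinder.
Lumen holds 100% of Tessera, so Leila controls Tessera.
Cinder holds 59% of Quillon, so Leila controls Quillon.
Neither Leila nor any entity Leila controls holds any voting interest in Orbis.
So before the transaction, Leila does not control Orbis.
After the purchase, Leila's direct stake in Vireo rises to 10% + 18% = 28%, and Astrid's stake falls to 62%.
Leila's side now holds 28% of Vireo, not > 30%, so Leila still does not control Vireo.
After the transaction, neither Leila nor any entity Leila controls holds a voting interest in Orbis, so Leila still does not control it.
No new person acquires control, so the clause is not triggered.

No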